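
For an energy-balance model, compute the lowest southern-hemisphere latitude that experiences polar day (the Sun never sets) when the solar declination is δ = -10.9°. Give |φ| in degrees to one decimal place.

|φ| = 79.1°

Polar day requires cos H₀ = −tan φ tan δ ≤ −1, i.e. tan φ tan δ ≥ 1.
The boundary is |tan φ| · |tan δ| = 1, so |φ| = 90° − |δ| = 90° − 10.9° = 79.1° in the southern hemisphere.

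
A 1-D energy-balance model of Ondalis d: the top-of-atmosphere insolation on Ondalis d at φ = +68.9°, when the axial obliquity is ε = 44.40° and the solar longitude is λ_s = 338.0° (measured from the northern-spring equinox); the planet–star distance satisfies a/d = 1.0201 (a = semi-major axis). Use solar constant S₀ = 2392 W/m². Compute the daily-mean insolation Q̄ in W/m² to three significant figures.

Q̄ ≈ 42.5 W/m²

Solar declination: sin δ = sin ε · sin λ_s = sin 44.40° × sin 338.0° = -0.26210, so δ = -15.195°.
cos H₀ = −tan(+68.9°) tan(-15.195°) = 0.7038, H₀ = 0.7900 rad.
Bracket: H₀ sin φ sin δ + cos φ cos δ sin H₀ = 0.7900×0.93295×-0.26210 + 0.36000×0.96504×0.71035 = -0.193176 + 0.246786 = 0.053610.
Inverse-square distance factor (a/d)² = 1.0201² = 1.040604.
Q̄ = (S₀/π) × 1.040604 × [bracket] = (2392/π) × 1.040604 × 0.053610 = 42.48 W/m².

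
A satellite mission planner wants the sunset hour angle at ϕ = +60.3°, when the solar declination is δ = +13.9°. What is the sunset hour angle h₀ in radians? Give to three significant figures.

h₀ = 2.02 rad

cos h₀ = −tan ϕ · tan δ = −tan(+60.3°) × tan(+13.900°) = -0.4339, so h₀ = 2.0196 rad = 115.71°.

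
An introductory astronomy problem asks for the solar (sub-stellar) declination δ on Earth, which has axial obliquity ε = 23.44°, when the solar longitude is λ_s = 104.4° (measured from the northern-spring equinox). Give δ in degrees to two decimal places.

δ = +22.66°

sin δ = sin ε · sin λ_s = sin 23.44° × sin 104.4° = 0.385291.
δ = arcsin(0.385291) = +22.66°.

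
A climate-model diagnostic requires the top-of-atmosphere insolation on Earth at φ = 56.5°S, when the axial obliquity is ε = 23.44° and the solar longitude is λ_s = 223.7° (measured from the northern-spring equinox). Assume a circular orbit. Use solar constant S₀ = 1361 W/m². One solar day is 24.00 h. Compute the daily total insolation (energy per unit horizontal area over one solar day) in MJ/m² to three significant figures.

35.2 MJ/m²

Solar declination: sin δ = sin ε · sin λ_s = sin 23.44° × sin 223.7° = -0.27483, so δ = -15.952°.
cos H₀ = −tan(-56.5°) tan(-15.952°) = -0.4318, H₀ = 2.0173 rad.
Bracket: H₀ sin φ sin δ + cos φ cos δ sin H₀ = 2.0173×-0.83389×-0.27483 + 0.55194×0.96149×0.90195 = 0.462321 + 0.478651 = 0.940972.
Q̄ = (S₀/π) × [bracket] = (1361/π) × 0.940972 = 407.65 W/m².
Daily total = Q̄ × 24.00 h × 3600 s/h = 407.65 × 24.00 × 3600 / 10⁶ = 35.22 MJ/m².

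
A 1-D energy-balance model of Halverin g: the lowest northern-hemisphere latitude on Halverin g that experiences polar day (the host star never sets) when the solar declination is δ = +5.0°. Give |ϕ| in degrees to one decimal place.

Polar day requires cos h₀ = −tan ϕ tan δ ≤ −1, i.e. tan ϕ tan δ ≥ 1.
The boundary is |tan ϕ| · |tan δ| = 1, so |ϕ| = 90° − |δ| = 90° − 5.0° = 85.0° in the northern hemisphere.

|ϕ| = 85.0°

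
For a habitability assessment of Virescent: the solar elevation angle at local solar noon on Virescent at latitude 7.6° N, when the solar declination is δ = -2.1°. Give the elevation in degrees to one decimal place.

80.3°

At local noon the hour angle is zero, so the zenith angle equals |φ − δ| = |+7.6° − (-2.100°)| = 9.700°.
Elevation = 90° − 9.700° = 80.3°.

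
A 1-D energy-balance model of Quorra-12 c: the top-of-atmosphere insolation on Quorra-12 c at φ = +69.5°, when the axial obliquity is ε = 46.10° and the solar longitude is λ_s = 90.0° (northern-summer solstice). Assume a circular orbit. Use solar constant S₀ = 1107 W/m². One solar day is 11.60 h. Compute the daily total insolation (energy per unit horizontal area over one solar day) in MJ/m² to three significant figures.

31.2 MJ/m²

Solar declination: sin δ = sin ε · sin λ_s = sin 46.10° × sin 90.0° = 0.72055, so δ = +46.100°.
cos H₀ = −tan(+69.5°) tan(+46.100°) = -2.7793 ≤ −1 ⇒ polar day, H₀ = π.
Bracket: H₀ sin φ sin δ + cos φ cos δ sin H₀ = 3.1416×0.93667×0.72055 + 0.35021×0.69340×0.00000 = 2.120321 + 0.000000 = 2.120321.
Q̄ = (S₀/π) × [bracket] = (1107/π) × 2.120321 = 747.14 W/m².
Daily total = Q̄ × 11.60 h × 3600 s/h = 747.14 × 11.60 × 3600 / 10⁶ = 31.20 MJ/m².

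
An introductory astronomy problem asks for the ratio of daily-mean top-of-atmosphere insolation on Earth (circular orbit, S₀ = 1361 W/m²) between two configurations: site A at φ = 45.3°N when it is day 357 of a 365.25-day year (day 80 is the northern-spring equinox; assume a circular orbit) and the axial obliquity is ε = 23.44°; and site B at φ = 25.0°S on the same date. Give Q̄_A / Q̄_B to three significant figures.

Q̄_A / Q̄_B ≈ 0.238

— Configuration A (φ=+45.3°):
Solar longitude: λ_s = 360° × (357 − 80)/365.25 = 273.018°.
sin δ = sin 23.44° × sin 273.018° = -0.39724, so δ = -23.406°.
cos H₀ = −tan(+45.3°) tan(-23.406°) = 0.4374, H₀ = 1.1181 rad.
Bracket: H₀ sin φ sin δ + cos φ cos δ sin H₀ = 1.1181×0.71080×-0.39724 + 0.70339×0.91772×0.89926 = -0.315705 + 0.580486 = 0.264781.
Q̄ = (S₀/π) × [bracket] = (1361/π) × 0.264781 = 114.71 W/m².
— Configuration B (φ=-25.0°):
cos H₀ = −tan(-25.0°) tan(-23.406°) = -0.2018, H₀ = 1.7740 rad.
Bracket: H₀ sin φ sin δ + cos φ cos δ sin H₀ = 1.7740×-0.42262×-0.39724 + 0.90631×0.91772×0.97942 = 0.297822 + 0.814622 = 1.112444.
Q̄ = (S₀/π) × [bracket] = (1361/π) × 1.112444 = 481.93 W/m².
Ratio Q̄_A / Q̄_B = 114.71 / 481.93 = 0.2380.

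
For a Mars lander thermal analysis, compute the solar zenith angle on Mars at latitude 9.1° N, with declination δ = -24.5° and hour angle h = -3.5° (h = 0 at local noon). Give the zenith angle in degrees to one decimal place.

θ_z = 33.8°

cos θ_z = sin φ sin δ + cos φ cos δ cos h = -0.065587 + 0.896832 = 0.831245.
θ_z = arccos(0.831245) = 33.8°.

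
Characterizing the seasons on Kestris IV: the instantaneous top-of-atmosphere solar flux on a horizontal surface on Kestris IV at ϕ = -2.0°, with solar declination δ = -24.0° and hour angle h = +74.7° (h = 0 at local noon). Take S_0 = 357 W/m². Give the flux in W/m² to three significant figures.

cos θ_z = sin ϕ sin δ + cos ϕ cos δ cos h = 0.014195 + 0.240913 = 0.255108.
Flux = S_0 · cos θ_z = 357 × 0.255108 = 91.07 W/m².

91.1 W/m²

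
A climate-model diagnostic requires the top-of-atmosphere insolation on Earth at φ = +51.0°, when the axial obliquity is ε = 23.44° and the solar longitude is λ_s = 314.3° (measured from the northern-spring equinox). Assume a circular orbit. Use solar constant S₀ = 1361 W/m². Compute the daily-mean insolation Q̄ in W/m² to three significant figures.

Q̄ ≈ 129 W/m²

Solar declination: sin δ = sin ε · sin λ_s = sin 23.44° × sin 314.3° = -0.28469, so δ = -16.541°.
cos H₀ = −tan(+51.0°) tan(-16.541°) = 0.3667, H₀ = 1.1953 rad.
Bracket: H₀ sin φ sin δ + cos φ cos δ sin H₀ = 1.1953×0.77715×-0.28469 + 0.62932×0.95862×0.93032 = -0.264456 + 0.561242 = 0.296786.
Q̄ = (S₀/π) × [bracket] = (1361/π) × 0.296786 = 128.6 W/m².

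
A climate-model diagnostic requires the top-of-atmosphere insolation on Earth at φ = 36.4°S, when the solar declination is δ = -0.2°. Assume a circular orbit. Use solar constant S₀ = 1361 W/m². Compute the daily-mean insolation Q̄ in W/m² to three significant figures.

Q̄ ≈ 350 W/m²

cos H₀ = −tan(-36.4°) tan(-0.200°) = -0.0026, H₀ = 1.5734 rad.
Bracket: H₀ sin φ sin δ + cos φ cos δ sin H₀ = 1.5734×-0.59342×-0.00349 + 0.80489×0.99999×1.00000 = 0.003259 + 0.804882 = 0.808141.
Q̄ = (S₀/π) × [bracket] = (1361/π) × 0.808141 = 350.1 W/m².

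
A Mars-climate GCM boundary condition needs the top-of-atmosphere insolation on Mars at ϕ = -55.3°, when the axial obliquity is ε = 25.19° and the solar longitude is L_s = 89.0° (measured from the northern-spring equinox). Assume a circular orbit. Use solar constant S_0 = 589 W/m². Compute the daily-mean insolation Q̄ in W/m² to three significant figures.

Solar declination: sin δ = sin ε · sin L_s = sin 25.19° × sin 89.0° = 0.42556, so δ = +25.186°.
cos h₀ = −tan(-55.3°) tan(+25.186°) = 0.6791, h₀ = 0.8242 rad.
Bracket: h₀ sin ϕ sin δ + cos ϕ cos δ sin h₀ = 0.8242×-0.82214×0.42556 + 0.56928×0.90493×0.73400 = -0.288363 + 0.378126 = 0.089763.
Q̄ = (S_0/π) × [bracket] = (589/π) × 0.089763 = 16.83 W/m².

Q̄ ≈ 16.8 W/m²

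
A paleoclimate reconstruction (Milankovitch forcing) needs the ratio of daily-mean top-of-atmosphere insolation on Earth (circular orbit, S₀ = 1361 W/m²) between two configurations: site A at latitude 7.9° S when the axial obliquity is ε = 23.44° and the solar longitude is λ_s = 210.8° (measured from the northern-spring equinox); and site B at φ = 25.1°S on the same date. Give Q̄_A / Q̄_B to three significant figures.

— Configuration A (φ=-7.9°):
Solar declination: sin δ = sin ε · sin λ_s = sin 23.44° × sin 210.8° = -0.20368, so δ = -11.753°.
cos H₀ = −tan(-7.9°) tan(-11.753°) = -0.0289, H₀ = 1.5997 rad.
Bracket: H₀ sin φ sin δ + cos φ cos δ sin H₀ = 1.5997×-0.13744×-0.20368 + 0.99051×0.97904×0.99958 = 0.044782 + 0.969342 = 1.014124.
Q̄ = (S₀/π) × [bracket] = (1361/π) × 1.014124 = 439.34 W/m².
— Configuration B (φ=-25.1°):
cos H₀ = −tan(-25.1°) tan(-11.753°) = -0.0975, H₀ = 1.6684 rad.
Bracket: H₀ sin φ sin δ + cos φ cos δ sin H₀ = 1.6684×-0.42420×-0.20368 + 0.90557×0.97904×0.99524 = 0.144152 + 0.882369 = 1.026521.
Q̄ = (S₀/π) × [bracket] = (1361/π) × 1.026521 = 444.71 W/m².
Ratio Q̄_A / Q̄_B = 439.34 / 444.71 = 0.9879.

Q̄_A / Q̄_B ≈ 0.988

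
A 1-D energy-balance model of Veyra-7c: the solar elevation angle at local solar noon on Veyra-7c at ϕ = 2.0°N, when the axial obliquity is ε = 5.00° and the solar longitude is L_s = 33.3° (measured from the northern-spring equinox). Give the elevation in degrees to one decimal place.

Solar declination: sin δ = sin ε · sin L_s = sin 5.00° × sin 33.3° = 0.04785, so δ = +2.743°.
At local noon the hour angle is zero, so the zenith angle equals |ϕ − δ| = |+2.0° − (+2.743°)| = 0.743°.
Elevation = 90° − 0.743° = 89.3°.

89.3°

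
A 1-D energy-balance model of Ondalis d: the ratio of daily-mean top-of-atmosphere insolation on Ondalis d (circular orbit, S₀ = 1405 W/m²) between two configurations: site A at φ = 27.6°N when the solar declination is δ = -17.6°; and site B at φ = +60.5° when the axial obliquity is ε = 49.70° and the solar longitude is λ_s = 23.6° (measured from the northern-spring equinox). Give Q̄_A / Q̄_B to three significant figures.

— Configuration A (φ=+27.6°):
cos H₀ = −tan(+27.6°) tan(-17.600°) = 0.1658, H₀ = 1.4042 rad.
Bracket: H₀ sin φ sin δ + cos φ cos δ sin H₀ = 1.4042×0.46330×-0.30237 + 0.88620×0.95319×0.98615 = -0.196712 + 0.833018 = 0.636306.
Q̄ = (S₀/π) × [bracket] = (1405/π) × 0.636306 = 284.57 W/m².
— Configuration B (φ=+60.5°):
Solar declination: sin δ = sin ε · sin λ_s = sin 49.70° × sin 23.6° = 0.30533, so δ = +17.778°.
cos H₀ = −tan(+60.5°) tan(+17.778°) = -0.5667, H₀ = 2.1733 rad.
Bracket: H₀ sin φ sin δ + cos φ cos δ sin H₀ = 2.1733×0.87036×0.30533 + 0.49242×0.95225×0.82390 = 0.577548 + 0.386332 = 0.963880.
Q̄ = (S₀/π) × [bracket] = (1405/π) × 0.963880 = 431.07 W/m².
Ratio Q̄_A / Q̄_B = 284.57 / 431.07 = 0.6601.

Q̄_A / Q̄_B ≈ 0.660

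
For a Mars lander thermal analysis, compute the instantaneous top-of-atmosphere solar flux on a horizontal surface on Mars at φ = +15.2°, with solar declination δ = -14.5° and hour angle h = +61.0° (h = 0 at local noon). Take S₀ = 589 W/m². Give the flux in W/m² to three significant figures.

cos θ_z = sin φ sin δ + cos φ cos δ cos h = -0.065647 + 0.452947 = 0.387300.
Flux = S₀ · cos θ_z = 589 × 0.387300 = 228.1 W/m².

228 W/m²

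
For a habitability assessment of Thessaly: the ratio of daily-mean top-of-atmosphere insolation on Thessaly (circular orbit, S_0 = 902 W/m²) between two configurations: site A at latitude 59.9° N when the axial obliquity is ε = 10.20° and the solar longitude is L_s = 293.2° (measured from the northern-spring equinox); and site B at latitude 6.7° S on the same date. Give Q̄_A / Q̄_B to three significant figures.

Q̄_A / Q̄_B ≈ 0.291

— Configuration A (ϕ=+59.9°):
Solar declination: sin δ = sin ε · sin L_s = sin 10.20° × sin 293.2° = -0.16276, so δ = -9.367°.
cos h₀ = −tan(+59.9°) tan(-9.367°) = 0.2846, h₀ = 1.2822 rad.
Bracket: h₀ sin ϕ sin δ + cos ϕ cos δ sin h₀ = 1.2822×0.86515×-0.16276 + 0.50151×0.98666×0.95865 = -0.180549 + 0.474359 = 0.293810.
Q̄ = (S_0/π) × [bracket] = (902/π) × 0.293810 = 84.357 W/m².
— Configuration B (ϕ=-6.7°):
cos h₀ = −tan(-6.7°) tan(-9.367°) = -0.0194, h₀ = 1.5902 rad.
Bracket: h₀ sin ϕ sin δ + cos ϕ cos δ sin h₀ = 1.5902×-0.11667×-0.16276 + 0.99317×0.98666×0.99981 = 0.030197 + 0.979735 = 1.009932.
Q̄ = (S_0/π) × [bracket] = (902/π) × 1.009932 = 289.97 W/m².
Ratio Q̄_A / Q̄_B = 84.357 / 289.97 = 0.2909.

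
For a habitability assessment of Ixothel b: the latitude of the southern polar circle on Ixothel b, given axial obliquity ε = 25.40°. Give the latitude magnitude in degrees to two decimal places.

The polar circle is the lowest latitude that experiences at least one full rotation of continuous darkness at the northern-summer solstice; it lies at |ϕ| = 90° − ε = 90° − 25.40° = 64.60°.

64.60°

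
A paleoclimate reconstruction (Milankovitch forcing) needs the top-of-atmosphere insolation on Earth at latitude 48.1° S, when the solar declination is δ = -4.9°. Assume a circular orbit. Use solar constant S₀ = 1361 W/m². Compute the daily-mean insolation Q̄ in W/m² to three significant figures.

cos H₀ = −tan(-48.1°) tan(-4.900°) = -0.0955, H₀ = 1.6665 rad.
Bracket: H₀ sin φ sin δ + cos φ cos δ sin H₀ = 1.6665×-0.74431×-0.08542 + 0.66783×0.99635×0.99542 = 0.105954 + 0.662345 = 0.768299.
Q̄ = (S₀/π) × [bracket] = (1361/π) × 0.768299 = 332.8 W/m².

Q̄ ≈ 333 W/m²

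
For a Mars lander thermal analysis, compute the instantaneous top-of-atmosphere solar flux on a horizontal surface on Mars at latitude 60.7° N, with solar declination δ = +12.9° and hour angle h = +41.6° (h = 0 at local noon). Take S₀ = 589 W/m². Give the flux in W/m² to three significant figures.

325 W/m²

cos θ_z = sin φ sin δ + cos φ cos δ cos h = 0.194690 + 0.356723 = 0.551413.
Flux = S₀ · cos θ_z = 589 × 0.551413 = 324.8 W/m².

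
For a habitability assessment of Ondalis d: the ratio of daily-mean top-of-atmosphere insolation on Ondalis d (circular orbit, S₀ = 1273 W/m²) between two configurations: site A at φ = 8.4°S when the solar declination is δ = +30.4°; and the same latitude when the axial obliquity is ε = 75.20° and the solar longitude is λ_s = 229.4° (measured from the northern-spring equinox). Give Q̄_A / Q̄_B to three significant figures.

Q̄_A / Q̄_B ≈ 0.872

— Configuration A (φ=-8.4°):
cos H₀ = −tan(-8.4°) tan(+30.400°) = 0.0866, H₀ = 1.4841 rad.
Bracket: H₀ sin φ sin δ + cos φ cos δ sin H₀ = 1.4841×-0.14608×0.50603 + 0.98927×0.86251×0.99624 = -0.109706 + 0.850047 = 0.740341.
Q̄ = (S₀/π) × [bracket] = (1273/π) × 0.740341 = 299.99 W/m².
— Configuration B (φ=-8.4°):
Solar declination: sin δ = sin ε · sin λ_s = sin 75.20° × sin 229.4° = -0.73408, so δ = -47.230°.
cos H₀ = −tan(-8.4°) tan(-47.230°) = -0.1596, H₀ = 1.7311 rad.
Bracket: H₀ sin φ sin δ + cos φ cos δ sin H₀ = 1.7311×-0.14608×-0.73408 + 0.98927×0.67906×0.98718 = 0.185633 + 0.663162 = 0.848795.
Q̄ = (S₀/π) × [bracket] = (1273/π) × 0.848795 = 343.94 W/m².
Ratio Q̄_A / Q̄_B = 299.99 / 343.94 = 0.8722.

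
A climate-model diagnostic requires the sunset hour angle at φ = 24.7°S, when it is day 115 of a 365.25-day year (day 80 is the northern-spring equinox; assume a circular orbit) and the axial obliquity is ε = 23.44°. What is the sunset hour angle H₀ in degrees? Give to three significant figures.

Solar longitude: λ_s = 360° × (115 − 80)/365.25 = 34.497°.
sin δ = sin 23.44° × sin 34.497° = 0.22529, so δ = +13.020°.
cos H₀ = −tan φ · tan δ = −tan(-24.7°) × tan(+13.020°) = 0.1064, so H₀ = 1.4642 rad = 83.89°.

H₀ = 83.9°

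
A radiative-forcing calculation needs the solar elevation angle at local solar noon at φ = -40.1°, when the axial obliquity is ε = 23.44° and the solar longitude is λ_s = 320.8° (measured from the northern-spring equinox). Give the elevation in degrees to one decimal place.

64.5°

Solar declination: sin δ = sin ε · sin λ_s = sin 23.44° × sin 320.8° = -0.25141, so δ = -14.561°.
At local noon the hour angle is zero, so the zenith angle equals |φ − δ| = |-40.1° − (-14.561°)| = 25.539°.
Elevation = 90° − 25.539° = 64.5°.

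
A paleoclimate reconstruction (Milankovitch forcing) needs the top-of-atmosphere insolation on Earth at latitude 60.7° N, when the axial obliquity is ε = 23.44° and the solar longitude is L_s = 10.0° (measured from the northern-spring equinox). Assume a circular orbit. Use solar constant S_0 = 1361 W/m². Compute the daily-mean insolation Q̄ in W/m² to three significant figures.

Solar declination: sin δ = sin ε · sin L_s = sin 23.44° × sin 10.0° = 0.06908, so δ = +3.961°.
cos h₀ = −tan(+60.7°) tan(+3.961°) = -0.1234, h₀ = 1.6945 rad.
Bracket: h₀ sin ϕ sin δ + cos ϕ cos δ sin h₀ = 1.6945×0.87207×0.06908 + 0.48938×0.99761×0.99236 = 0.102081 + 0.484480 = 0.586561.
Q̄ = (S_0/π) × [bracket] = (1361/π) × 0.586561 = 254.1 W/m².

Q̄ ≈ 254 W/m²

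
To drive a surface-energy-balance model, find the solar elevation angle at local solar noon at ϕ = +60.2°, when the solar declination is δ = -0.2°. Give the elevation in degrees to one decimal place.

29.6°

At local noon the hour angle is zero, so the zenith angle equals |ϕ − δ| = |+60.2° − (-0.200°)| = 60.400°.
Elevation = 90° − 60.400° = 29.6°.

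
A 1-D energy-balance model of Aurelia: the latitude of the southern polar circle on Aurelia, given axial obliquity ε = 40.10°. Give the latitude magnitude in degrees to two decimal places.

The polar circle is the lowest latitude that experiences at least one full rotation of continuous darkness at the northern-summer solstice; it lies at |φ| = 90° − ε = 90° − 40.10° = 49.90°.

49.90°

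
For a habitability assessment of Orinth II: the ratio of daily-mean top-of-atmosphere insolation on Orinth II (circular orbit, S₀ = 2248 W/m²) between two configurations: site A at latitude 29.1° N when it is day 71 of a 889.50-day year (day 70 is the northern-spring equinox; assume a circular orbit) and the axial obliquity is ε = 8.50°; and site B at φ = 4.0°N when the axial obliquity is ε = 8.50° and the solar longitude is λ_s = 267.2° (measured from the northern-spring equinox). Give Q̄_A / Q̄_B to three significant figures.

Q̄_A / Q̄_B ≈ 0.901

— Configuration A (φ=+29.1°):
Solar longitude: λ_s = 360° × (71 − 70)/889.50 = 0.405°.
sin δ = sin 8.50° × sin 0.405° = 0.00104, so δ = +0.060°.
cos H₀ = −tan(+29.1°) tan(+0.060°) = -0.0006, H₀ = 1.5714 rad.
Bracket: H₀ sin φ sin δ + cos φ cos δ sin H₀ = 1.5714×0.48634×0.00104 + 0.87377×1.00000×1.00000 = 0.000795 + 0.873770 = 0.874565.
Q̄ = (S₀/π) × [bracket] = (2248/π) × 0.874565 = 625.80 W/m².
— Configuration B (φ=+4.0°):
Solar declination: sin δ = sin ε · sin λ_s = sin 8.50° × sin 267.2° = -0.14763, so δ = -8.490°.
cos H₀ = −tan(+4.0°) tan(-8.490°) = 0.0104, H₀ = 1.5604 rad.
Bracket: H₀ sin φ sin δ + cos φ cos δ sin H₀ = 1.5604×0.06976×-0.14763 + 0.99756×0.98904×0.99995 = -0.016070 + 0.986577 = 0.970507.
Q̄ = (S₀/π) × [bracket] = (2248/π) × 0.970507 = 694.46 W/m².
Ratio Q̄_A / Q̄_B = 625.80 / 694.46 = 0.9011.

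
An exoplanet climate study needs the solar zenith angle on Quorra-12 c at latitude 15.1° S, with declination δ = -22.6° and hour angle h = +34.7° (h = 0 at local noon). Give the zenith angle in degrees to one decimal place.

θ_z = 33.6°

cos θ_z = sin ϕ sin δ + cos ϕ cos δ cos h = 0.100111 + 0.732805 = 0.832916.
θ_z = arccos(0.832916) = 33.6°.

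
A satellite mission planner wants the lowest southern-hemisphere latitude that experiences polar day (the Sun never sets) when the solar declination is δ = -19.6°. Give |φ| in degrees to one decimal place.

Polar day requires cos H₀ = −tan φ tan δ ≤ −1, i.e. tan φ tan δ ≥ 1.
The boundary is |tan φ| · |tan δ| = 1, so |φ| = 90° − |δ| = 90° − 19.6° = 70.4° in the southern hemisphere.

|φ| = 70.4°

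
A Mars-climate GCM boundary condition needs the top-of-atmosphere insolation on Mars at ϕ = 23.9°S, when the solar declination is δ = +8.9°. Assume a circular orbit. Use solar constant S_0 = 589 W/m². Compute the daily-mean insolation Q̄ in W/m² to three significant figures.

cos h₀ = −tan(-23.9°) tan(+8.900°) = 0.0694, h₀ = 1.5013 rad.
Bracket: h₀ sin ϕ sin δ + cos ϕ cos δ sin h₀ = 1.5013×-0.40514×0.15471 + 0.91425×0.98796×0.99759 = -0.094100 + 0.901066 = 0.806966.
Q̄ = (S_0/π) × [bracket] = (589/π) × 0.806966 = 151.3 W/m².

Q̄ ≈ 151 W/m²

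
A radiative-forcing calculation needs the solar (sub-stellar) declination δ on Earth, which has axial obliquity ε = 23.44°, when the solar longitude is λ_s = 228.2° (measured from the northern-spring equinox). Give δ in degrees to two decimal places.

sin δ = sin ε · sin λ_s = sin 23.44° × sin 228.2° = -0.296542.
δ = arcsin(-0.296542) = -17.25°.

δ = -17.25°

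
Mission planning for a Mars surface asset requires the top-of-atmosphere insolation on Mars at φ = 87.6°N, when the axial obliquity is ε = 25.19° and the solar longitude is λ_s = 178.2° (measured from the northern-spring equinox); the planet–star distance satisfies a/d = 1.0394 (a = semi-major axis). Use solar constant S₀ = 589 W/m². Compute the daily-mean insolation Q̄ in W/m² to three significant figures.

Q̄ ≈ 13.2 W/m²

Solar declination: sin δ = sin ε · sin λ_s = sin 25.19° × sin 178.2° = 0.01337, so δ = +0.766°.
cos H₀ = −tan(+87.6°) tan(+0.766°) = -0.3190, H₀ = 1.8955 rad.
Bracket: H₀ sin φ sin δ + cos φ cos δ sin H₀ = 1.8955×0.99912×0.01337 + 0.04188×0.99991×0.94775 = 0.025321 + 0.039688 = 0.065009.
Inverse-square distance factor (a/d)² = 1.0394² = 1.080352.
Q̄ = (S₀/π) × 1.080352 × [bracket] = (589/π) × 1.080352 × 0.065009 = 13.17 W/m².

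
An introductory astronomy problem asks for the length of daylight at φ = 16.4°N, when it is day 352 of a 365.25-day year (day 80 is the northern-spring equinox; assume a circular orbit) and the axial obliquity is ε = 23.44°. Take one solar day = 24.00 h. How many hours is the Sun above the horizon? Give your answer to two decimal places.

Solar longitude: λ_s = 360° × (352 − 80)/365.25 = 268.090°.
sin δ = sin 23.44° × sin 268.090° = -0.39757, so δ = -23.426°.
cos H₀ = −tan φ · tan δ = −tan(+16.4°) × tan(-23.426°) = 0.1275, so H₀ = 1.4429 rad = 82.67°.
Daylight = 2H₀/(2π) × 24.00 h = (1.4429/π) × 24.00 = 11.02 h.

11.02 h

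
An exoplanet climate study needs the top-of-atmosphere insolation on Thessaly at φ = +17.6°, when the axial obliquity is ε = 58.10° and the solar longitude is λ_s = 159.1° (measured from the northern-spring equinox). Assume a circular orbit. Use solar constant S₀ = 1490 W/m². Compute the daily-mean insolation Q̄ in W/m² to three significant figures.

Q̄ ≈ 501 W/m²

Solar declination: sin δ = sin ε · sin λ_s = sin 58.10° × sin 159.1° = 0.30286, so δ = +17.629°.
cos H₀ = −tan(+17.6°) tan(+17.629°) = -0.1008, H₀ = 1.6718 rad.
Bracket: H₀ sin φ sin δ + cos φ cos δ sin H₀ = 1.6718×0.30237×0.30286 + 0.95319×0.95303×0.99491 = 0.153096 + 0.903795 = 1.056891.
Q̄ = (S₀/π) × [bracket] = (1490/π) × 1.056891 = 501.3 W/m².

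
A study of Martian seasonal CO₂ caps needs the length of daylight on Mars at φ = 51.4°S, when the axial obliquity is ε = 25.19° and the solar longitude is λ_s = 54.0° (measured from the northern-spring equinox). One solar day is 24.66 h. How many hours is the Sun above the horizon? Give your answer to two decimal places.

Solar declination: sin δ = sin ε · sin λ_s = sin 25.19° × sin 54.0° = 0.34433, so δ = +20.141°.
cos H₀ = −tan φ · tan δ = −tan(-51.4°) × tan(+20.141°) = 0.4594, so H₀ = 1.0934 rad = 62.65°.
Daylight = 2H₀/(2π) × 24.66 h = (1.0934/π) × 24.66 = 8.58 h.

8.58 h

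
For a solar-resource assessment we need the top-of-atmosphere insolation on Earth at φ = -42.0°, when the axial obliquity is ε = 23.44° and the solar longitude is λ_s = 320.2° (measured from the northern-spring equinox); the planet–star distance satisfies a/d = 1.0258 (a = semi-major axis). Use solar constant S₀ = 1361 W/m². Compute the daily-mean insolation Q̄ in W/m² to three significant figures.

Solar declination: sin δ = sin ε · sin λ_s = sin 23.44° × sin 320.2° = -0.25463, so δ = -14.752°.
cos H₀ = −tan(-42.0°) tan(-14.752°) = -0.2371, H₀ = 1.8102 rad.
Bracket: H₀ sin φ sin δ + cos φ cos δ sin H₀ = 1.8102×-0.66913×-0.25463 + 0.74314×0.96704×0.97149 = 0.308423 + 0.698158 = 1.006581.
Inverse-square distance factor (a/d)² = 1.0258² = 1.052266.
Q̄ = (S₀/π) × 1.052266 × [bracket] = (1361/π) × 1.052266 × 1.006581 = 458.9 W/m².

Q̄ ≈ 459 W/m²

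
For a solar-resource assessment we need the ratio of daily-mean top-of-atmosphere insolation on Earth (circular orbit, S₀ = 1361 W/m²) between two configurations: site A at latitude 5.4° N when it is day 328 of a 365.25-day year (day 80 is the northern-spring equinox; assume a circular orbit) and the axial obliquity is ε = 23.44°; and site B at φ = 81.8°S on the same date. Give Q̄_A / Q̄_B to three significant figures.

— Configuration A (φ=+5.4°):
Solar longitude: λ_s = 360° × (328 − 80)/365.25 = 244.435°.
sin δ = sin 23.44° × sin 244.435° = -0.35884, so δ = -21.029°.
cos H₀ = −tan(+5.4°) tan(-21.029°) = 0.0363, H₀ = 1.5344 rad.
Bracket: H₀ sin φ sin δ + cos φ cos δ sin H₀ = 1.5344×0.09411×-0.35884 + 0.99556×0.93340×0.99934 = -0.051817 + 0.928642 = 0.876825.
Q̄ = (S₀/π) × [bracket] = (1361/π) × 0.876825 = 379.86 W/m².
— Configuration B (φ=-81.8°):
cos H₀ = −tan(-81.8°) tan(-21.029°) = -2.6679 ≤ −1 ⇒ polar day, H₀ = π.
Bracket: H₀ sin φ sin δ + cos φ cos δ sin H₀ = 3.1416×-0.98978×-0.35884 + 0.14263×0.93340×0.00000 = 1.115810 + 0.000000 = 1.115810.
Q̄ = (S₀/π) × [bracket] = (1361/π) × 1.115810 = 483.39 W/m².
Ratio Q̄_A / Q̄_B = 379.86 / 483.39 = 0.7858.

Q̄_A / Q̄_B ≈ 0.786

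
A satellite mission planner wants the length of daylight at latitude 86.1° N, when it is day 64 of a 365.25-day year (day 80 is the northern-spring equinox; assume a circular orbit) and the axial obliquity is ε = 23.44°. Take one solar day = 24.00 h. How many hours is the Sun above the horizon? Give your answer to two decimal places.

Solar longitude: λ_s = 360° × (64 − 80)/365.25 = -15.770°, i.e. -15.770° + 360° = 344.230°.
sin δ = sin 23.44° × sin 344.230° = -0.10811, so δ = -6.206°.
cos H₀ = −tan φ · tan δ = 1.5952 ≥ 1, so the Sun never rises (polar night) and H₀ = 0.
Daylight = 2H₀/(2π) × 24.00 h = (0.0000/π) × 24.00 = 0.00 h.

0.00 h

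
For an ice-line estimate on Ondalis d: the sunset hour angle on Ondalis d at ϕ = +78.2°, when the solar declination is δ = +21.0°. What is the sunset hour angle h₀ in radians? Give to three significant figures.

h₀ = 3.14 rad

Sunrise equation: cos h₀ = −tan ϕ · tan δ = -1.8375 ≤ −1, so the host star never sets (polar day) and h₀ = π.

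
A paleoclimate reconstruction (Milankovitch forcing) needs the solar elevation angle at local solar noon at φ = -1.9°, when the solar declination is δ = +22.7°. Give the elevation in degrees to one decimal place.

65.4°

At local noon the hour angle is zero, so the zenith angle equals |φ − δ| = |-1.9° − (+22.700°)| = 24.600°.
Elevation = 90° − 24.600° = 65.4°.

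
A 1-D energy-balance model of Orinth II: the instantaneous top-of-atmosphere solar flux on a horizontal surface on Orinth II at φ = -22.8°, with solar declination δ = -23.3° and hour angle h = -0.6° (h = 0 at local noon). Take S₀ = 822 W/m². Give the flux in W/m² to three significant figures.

822 W/m²

cos θ_z = sin φ sin δ + cos φ cos δ cos h = 0.153280 + 0.846635 = 0.999915.
Flux = S₀ · cos θ_z = 822 × 0.999915 = 821.9 W/m².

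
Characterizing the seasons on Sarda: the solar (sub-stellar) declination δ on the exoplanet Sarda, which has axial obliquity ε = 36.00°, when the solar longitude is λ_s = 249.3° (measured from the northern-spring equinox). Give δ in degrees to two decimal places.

sin δ = sin ε · sin λ_s = sin 36.00° × sin 249.3° = -0.549840.
δ = arcsin(-0.549840) = -33.36°.

δ = -33.36°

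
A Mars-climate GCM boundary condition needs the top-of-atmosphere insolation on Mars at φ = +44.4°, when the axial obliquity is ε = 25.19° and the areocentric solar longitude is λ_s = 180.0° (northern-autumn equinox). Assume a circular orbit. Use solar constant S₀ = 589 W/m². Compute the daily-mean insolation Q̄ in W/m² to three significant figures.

Q̄ ≈ 134 W/m²

sin δ = sin 25.19° × sin 180.0° = 0.00000, so δ = +0.000°.
cos H₀ = −tan(+44.4°) tan(+0.000°) = -0.0000, H₀ = 1.5708 rad.
Bracket: H₀ sin φ sin δ + cos φ cos δ sin H₀ = 1.5708×0.69966×0.00000 + 0.71447×1.00000×1.00000 = 0.000000 + 0.714470 = 0.714470.
Q̄ = (S₀/π) × [bracket] = (589/π) × 0.714470 = 134.0 W/m².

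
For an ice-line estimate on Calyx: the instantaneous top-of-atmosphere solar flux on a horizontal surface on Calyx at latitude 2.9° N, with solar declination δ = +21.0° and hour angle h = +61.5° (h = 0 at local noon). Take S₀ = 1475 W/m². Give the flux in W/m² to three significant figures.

cos θ_z = sin φ sin δ + cos φ cos δ cos h = 0.018131 + 0.444896 = 0.463027.
Flux = S₀ · cos θ_z = 1475 × 0.463027 = 683.0 W/m².

683 W/m²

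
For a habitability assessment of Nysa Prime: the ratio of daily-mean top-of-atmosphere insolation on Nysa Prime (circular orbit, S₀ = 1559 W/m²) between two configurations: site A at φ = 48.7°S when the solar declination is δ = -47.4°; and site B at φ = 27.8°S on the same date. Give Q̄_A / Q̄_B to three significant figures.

Q̄_A / Q̄_B ≈ 1.40

— Configuration A (φ=-48.7°):
cos H₀ = −tan(-48.7°) tan(-47.400°) = -1.2379 ≤ −1 ⇒ polar day, H₀ = π.
Bracket: H₀ sin φ sin δ + cos φ cos δ sin H₀ = 3.1416×-0.75126×-0.73610 + 0.66000×0.67688×0.00000 = 1.737313 + 0.000000 = 1.737313.
Q̄ = (S₀/π) × [bracket] = (1559/π) × 1.737313 = 862.13 W/m².
— Configuration B (φ=-27.8°):
cos H₀ = −tan(-27.8°) tan(-47.400°) = -0.5734, H₀ = 2.1814 rad.
Bracket: H₀ sin φ sin δ + cos φ cos δ sin H₀ = 2.1814×-0.46639×-0.73610 + 0.88458×0.67688×0.81930 = 0.748896 + 0.490560 = 1.239456.
Q̄ = (S₀/π) × [bracket] = (1559/π) × 1.239456 = 615.07 W/m².
Ratio Q̄_A / Q̄_B = 862.13 / 615.07 = 1.402.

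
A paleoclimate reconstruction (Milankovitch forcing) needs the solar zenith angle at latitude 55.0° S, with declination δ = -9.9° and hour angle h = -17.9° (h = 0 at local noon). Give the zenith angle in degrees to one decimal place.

cos θ_z = sin ϕ sin δ + cos ϕ cos δ cos h = 0.140836 + 0.537685 = 0.678521.
θ_z = arccos(0.678521) = 47.3°.

θ_z = 47.3°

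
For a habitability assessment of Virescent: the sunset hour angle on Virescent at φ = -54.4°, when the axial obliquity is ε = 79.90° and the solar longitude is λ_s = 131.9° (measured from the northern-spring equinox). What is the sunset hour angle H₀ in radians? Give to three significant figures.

H₀ = 0.00 rad

Solar declination: sin δ = sin ε · sin λ_s = sin 79.90° × sin 131.9° = 0.73278, so δ = +47.120°.
cos H₀ = −tan φ · tan δ = 1.5042 ≥ 1, so the host star never rises (polar night) and H₀ = 0.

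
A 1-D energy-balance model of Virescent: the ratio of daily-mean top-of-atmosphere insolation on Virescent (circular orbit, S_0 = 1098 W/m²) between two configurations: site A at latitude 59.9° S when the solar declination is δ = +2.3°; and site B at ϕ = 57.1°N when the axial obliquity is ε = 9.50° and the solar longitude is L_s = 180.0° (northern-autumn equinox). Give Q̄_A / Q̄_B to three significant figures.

— Configuration A (ϕ=-59.9°):
cos h₀ = −tan(-59.9°) tan(+2.300°) = 0.0693, h₀ = 1.5015 rad.
Bracket: h₀ sin ϕ sin δ + cos ϕ cos δ sin h₀ = 1.5015×-0.86515×0.04013 + 0.50151×0.99919×0.99760 = -0.052130 + 0.499901 = 0.447771.
Q̄ = (S_0/π) × [bracket] = (1098/π) × 0.447771 = 156.50 W/m².
— Configuration B (ϕ=+57.1°):
Solar declination: sin δ = sin ε · sin L_s = sin 9.50° × sin 180.0° = 0.00000, so δ = +0.000°.
cos h₀ = −tan(+57.1°) tan(+0.000°) = -0.0000, h₀ = 1.5708 rad.
Bracket: h₀ sin ϕ sin δ + cos ϕ cos δ sin h₀ = 1.5708×0.83962×0.00000 + 0.54317×1.00000×1.00000 = 0.000000 + 0.543170 = 0.543170.
Q̄ = (S_0/π) × [bracket] = (1098/π) × 0.543170 = 189.84 W/m².
Ratio Q̄_A / Q̄_B = 156.50 / 189.84 = 0.8244.

Q̄_A / Q̄_B ≈ 0.824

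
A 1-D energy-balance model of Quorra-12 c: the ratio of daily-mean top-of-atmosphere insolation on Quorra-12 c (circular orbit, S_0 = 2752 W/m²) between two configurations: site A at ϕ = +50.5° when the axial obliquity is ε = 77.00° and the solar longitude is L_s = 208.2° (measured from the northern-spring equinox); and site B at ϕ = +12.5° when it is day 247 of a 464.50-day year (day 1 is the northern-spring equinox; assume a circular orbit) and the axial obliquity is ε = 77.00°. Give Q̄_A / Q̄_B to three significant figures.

Q̄_A / Q̄_B ≈ 0.136

— Configuration A (ϕ=+50.5°):
Solar declination: sin δ = sin ε · sin L_s = sin 77.00° × sin 208.2° = -0.46044, so δ = -27.415°.
cos h₀ = −tan(+50.5°) tan(-27.415°) = 0.6292, h₀ = 0.8902 rad.
Bracket: h₀ sin ϕ sin δ + cos ϕ cos δ sin h₀ = 0.8902×0.77162×-0.46044 + 0.63608×0.88769×0.77722 = -0.316274 + 0.438851 = 0.122577.
Q̄ = (S_0/π) × [bracket] = (2752/π) × 0.122577 = 107.38 W/m².
— Configuration B (ϕ=+12.5°):
Solar longitude: L_s = 360° × (247 − 1)/464.50 = 190.657°.
sin δ = sin 77.00° × sin 190.657° = -0.18018, so δ = -10.380°.
cos h₀ = −tan(+12.5°) tan(-10.380°) = 0.0406, h₀ = 1.5302 rad.
Bracket: h₀ sin ϕ sin δ + cos ϕ cos δ sin h₀ = 1.5302×0.21644×-0.18018 + 0.97630×0.98363×0.99918 = -0.059675 + 0.959531 = 0.899856.
Q̄ = (S_0/π) × [bracket] = (2752/π) × 0.899856 = 788.26 W/m².
Ratio Q̄_A / Q̄_B = 107.38 / 788.26 = 0.1362.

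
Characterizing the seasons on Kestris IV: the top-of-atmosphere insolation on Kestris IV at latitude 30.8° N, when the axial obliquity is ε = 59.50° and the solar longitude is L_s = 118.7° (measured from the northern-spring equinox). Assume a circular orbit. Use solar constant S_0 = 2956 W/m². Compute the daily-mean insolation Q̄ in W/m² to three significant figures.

Q̄ ≈ 1.23e+03 W/m²

Solar declination: sin δ = sin ε · sin L_s = sin 59.50° × sin 118.7° = 0.75577, so δ = +49.093°.
cos h₀ = −tan(+30.8°) tan(+49.093°) = -0.6880, h₀ = 2.3295 rad.
Bracket: h₀ sin ϕ sin δ + cos ϕ cos δ sin h₀ = 2.3295×0.51204×0.75577 + 0.85896×0.65483×0.72570 = 0.901480 + 0.408186 = 1.309666.
Q̄ = (S_0/π) × [bracket] = (2956/π) × 1.309666 = 1232 W/m².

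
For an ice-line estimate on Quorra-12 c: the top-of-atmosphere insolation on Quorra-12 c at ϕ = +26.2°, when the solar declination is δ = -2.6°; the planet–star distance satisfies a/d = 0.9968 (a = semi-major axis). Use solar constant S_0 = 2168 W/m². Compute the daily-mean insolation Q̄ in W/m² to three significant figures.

cos h₀ = −tan(+26.2°) tan(-2.600°) = 0.0223, h₀ = 1.5485 rad.
Bracket: h₀ sin ϕ sin δ + cos ϕ cos δ sin h₀ = 1.5485×0.44151×-0.04536 + 0.89726×0.99897×0.99975 = -0.031012 + 0.896112 = 0.865100.
Inverse-square distance factor (a/d)² = 0.9968² = 0.993610.
Q̄ = (S_0/π) × 0.993610 × [bracket] = (2168/π) × 0.993610 × 0.865100 = 593.2 W/m².

Q̄ ≈ 593 W/m²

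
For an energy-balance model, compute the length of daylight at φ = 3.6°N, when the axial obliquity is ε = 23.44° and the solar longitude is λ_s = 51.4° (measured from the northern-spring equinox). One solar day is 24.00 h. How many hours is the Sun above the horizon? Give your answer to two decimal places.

Solar declination: sin δ = sin ε · sin λ_s = sin 23.44° × sin 51.4° = 0.31088, so δ = +18.112°.
cos H₀ = −tan φ · tan δ = −tan(+3.6°) × tan(+18.112°) = -0.0206, so H₀ = 1.5914 rad = 91.18°.
Daylight = 2H₀/(2π) × 24.00 h = (1.5914/π) × 24.00 = 12.16 h.

12.16 h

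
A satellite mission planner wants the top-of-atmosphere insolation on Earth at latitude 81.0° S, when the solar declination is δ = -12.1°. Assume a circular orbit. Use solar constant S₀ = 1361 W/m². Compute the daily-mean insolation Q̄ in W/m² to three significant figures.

Q̄ ≈ 282 W/m²

cos H₀ = −tan(-81.0°) tan(-12.100°) = -1.3536 ≤ −1 ⇒ polar day, H₀ = π.
Bracket: H₀ sin φ sin δ + cos φ cos δ sin H₀ = 3.1416×-0.98769×-0.20962 + 0.15643×0.97778×0.00000 = 0.650436 + 0.000000 = 0.650436.
Q̄ = (S₀/π) × [bracket] = (1361/π) × 0.650436 = 281.8 W/m².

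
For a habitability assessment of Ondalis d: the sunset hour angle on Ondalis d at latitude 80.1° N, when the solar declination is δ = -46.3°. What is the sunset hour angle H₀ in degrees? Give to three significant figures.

cos H₀ = −tan φ · tan δ = 5.9958 ≥ 1, so the host star never rises (polar night) and H₀ = 0.

H₀ = 0.00°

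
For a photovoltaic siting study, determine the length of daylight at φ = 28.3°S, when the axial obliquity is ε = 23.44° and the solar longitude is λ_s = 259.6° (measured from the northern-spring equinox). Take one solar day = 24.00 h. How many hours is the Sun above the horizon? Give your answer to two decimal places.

Solar declination: sin δ = sin ε · sin λ_s = sin 23.44° × sin 259.6° = -0.39125, so δ = -23.033°.
cos H₀ = −tan φ · tan δ = −tan(-28.3°) × tan(-23.033°) = -0.2289, so H₀ = 1.8018 rad = 103.23°.
Daylight = 2H₀/(2π) × 24.00 h = (1.8018/π) × 24.00 = 13.76 h.

13.76 h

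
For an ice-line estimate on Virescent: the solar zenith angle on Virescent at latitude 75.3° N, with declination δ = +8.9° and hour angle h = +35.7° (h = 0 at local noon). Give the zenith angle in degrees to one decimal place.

θ_z = 69.3°

cos θ_z = sin φ sin δ + cos φ cos δ cos h = 0.149646 + 0.203592 = 0.353238.
θ_z = arccos(0.353238) = 69.3°.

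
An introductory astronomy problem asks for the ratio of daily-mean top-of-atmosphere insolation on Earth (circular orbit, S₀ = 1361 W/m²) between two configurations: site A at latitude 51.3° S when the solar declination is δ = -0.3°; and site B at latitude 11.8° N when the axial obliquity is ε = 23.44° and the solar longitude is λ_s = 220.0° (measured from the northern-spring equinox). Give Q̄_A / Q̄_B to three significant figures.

Q̄_A / Q̄_B ≈ 0.730

— Configuration A (φ=-51.3°):
cos H₀ = −tan(-51.3°) tan(-0.300°) = -0.0065, H₀ = 1.5773 rad.
Bracket: H₀ sin φ sin δ + cos φ cos δ sin H₀ = 1.5773×-0.78043×-0.00524 + 0.62524×0.99999×0.99998 = 0.006450 + 0.625221 = 0.631671.
Q̄ = (S₀/π) × [bracket] = (1361/π) × 0.631671 = 273.65 W/m².
— Configuration B (φ=+11.8°):
Solar declination: sin δ = sin ε · sin λ_s = sin 23.44° × sin 220.0° = -0.25569, so δ = -14.815°.
cos H₀ = −tan(+11.8°) tan(-14.815°) = 0.0553, H₀ = 1.5155 rad.
Bracket: H₀ sin φ sin δ + cos φ cos δ sin H₀ = 1.5155×0.20450×-0.25569 + 0.97887×0.96676×0.99847 = -0.079243 + 0.944884 = 0.865641.
Q̄ = (S₀/π) × [bracket] = (1361/π) × 0.865641 = 375.01 W/m².
Ratio Q̄_A / Q̄_B = 273.65 / 375.01 = 0.7297.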